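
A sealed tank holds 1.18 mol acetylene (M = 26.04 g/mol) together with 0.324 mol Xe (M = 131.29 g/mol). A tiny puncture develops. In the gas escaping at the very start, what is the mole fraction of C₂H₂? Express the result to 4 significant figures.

0.8910

Effusion rate of each component ∝ n_i/√M_i (partial pressure × 1/√M).
Mole fraction of C₂H₂ in the effusate = (n_C₂H₂/√M_C₂H₂) / (n_C₂H₂/√M_C₂H₂ + n_Xe/√M_Xe)
= (1.18/√26.04) / (1.18/√26.04 + 0.324/√131.29) = 0.2312/(0.2312 + 0.02828) = 0.8910.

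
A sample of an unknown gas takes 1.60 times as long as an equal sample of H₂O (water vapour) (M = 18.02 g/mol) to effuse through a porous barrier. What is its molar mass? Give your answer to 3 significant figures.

Using Graham's law: t_X/t_H₂O = √(M_X/M_H₂O).
1.60 = √(M_X/18.02)
M_X = 18.02 × 1.60² = 18.02 × 2.560 = 46.1 g/mol

46.1 g/mol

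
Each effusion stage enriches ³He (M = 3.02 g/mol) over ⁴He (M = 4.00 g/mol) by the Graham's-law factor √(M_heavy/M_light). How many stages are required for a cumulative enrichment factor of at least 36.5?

Single-stage factor α = √(4.00/3.02), so ln α = ½ ln(1.32450) = 0.1405.
Need α^N ≥ 36.5 ⇒ N ≥ ln(36.5) / ln α = 3.597 / 0.1405 = 25.60.
Minimum whole number of stages: N = 26.

26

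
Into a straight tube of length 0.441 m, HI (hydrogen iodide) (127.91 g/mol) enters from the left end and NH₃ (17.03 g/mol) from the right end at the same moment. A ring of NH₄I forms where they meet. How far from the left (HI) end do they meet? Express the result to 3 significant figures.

0.118 m

Distances travelled in equal time are proportional to diffusion rates, so d_HI/d_NH₃ = √(M_NH₃/M_HI) = √(17.03/127.91) = 0.3649.
With d_HI + d_NH₃ = 0.441 m, d_NH₃ = 0.441/(1 + 0.3649) = 0.3231 m.
d_HI = 0.441 − 0.3231 = 0.118 m.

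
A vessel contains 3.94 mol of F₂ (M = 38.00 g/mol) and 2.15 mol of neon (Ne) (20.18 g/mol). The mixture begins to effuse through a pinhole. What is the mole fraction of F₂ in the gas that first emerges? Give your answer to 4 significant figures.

0.5718

Effusion rate of each component ∝ n_i/√M_i (partial pressure × 1/√M).
Mole fraction of F₂ in the effusate = (n_F₂/√M_F₂) / (n_F₂/√M_F₂ + n_Ne/√M_Ne)
= (3.94/√38.00) / (3.94/√38.00 + 2.15/√20.18) = 0.6392/(0.6392 + 0.4786) = 0.5718.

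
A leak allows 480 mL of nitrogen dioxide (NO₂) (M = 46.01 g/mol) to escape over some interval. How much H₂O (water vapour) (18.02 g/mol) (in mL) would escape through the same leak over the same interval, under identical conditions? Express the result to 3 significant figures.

Graham's law gives rate_H₂O/rate_NO₂ = √(M_NO₂/M_H₂O) = √(46.01/18.02) = √2.553 = 1.598.
So the volume for H₂O is 480 × 1.598 = 767 mL.

767 mL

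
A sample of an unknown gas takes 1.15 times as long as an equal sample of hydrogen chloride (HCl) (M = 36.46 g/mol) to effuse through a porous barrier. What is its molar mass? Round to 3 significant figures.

Using Graham's law: t_X/t_HCl = √(M_X/M_HCl).
1.15 = √(M_X/36.46)
M_X = 36.46 × 1.15² = 36.46 × 1.322 = 48.2 g/mol

48.2 g/mol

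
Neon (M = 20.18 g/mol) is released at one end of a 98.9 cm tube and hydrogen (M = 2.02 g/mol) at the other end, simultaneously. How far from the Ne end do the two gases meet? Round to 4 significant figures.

23.77 cm

Graham's law gives d_Ne/d_H₂ = rate_Ne/rate_H₂ = √(M_H₂/M_Ne) = √(2.02/20.18) = 0.3164.
With d_Ne + d_H₂ = 98.9 cm, d_H₂ = 98.9/(1 + 0.3164) = 75.13 cm.
d_Ne = 98.9 − 75.13 = 23.77 cm.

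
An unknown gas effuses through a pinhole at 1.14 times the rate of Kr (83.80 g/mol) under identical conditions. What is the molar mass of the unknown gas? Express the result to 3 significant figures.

64.5 g/mol

From Graham's law, rate_X/rate_Kr = √(M_Kr/M_X).
1.14 = √(83.80/M_X)
M_X = 83.80 / 1.14² = 83.80 / 1.300 = 64.5 g/mol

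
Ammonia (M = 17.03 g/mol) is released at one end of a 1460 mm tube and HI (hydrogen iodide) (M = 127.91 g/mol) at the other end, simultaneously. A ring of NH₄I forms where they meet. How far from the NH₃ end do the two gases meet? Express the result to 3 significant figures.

Graham's law gives d_NH₃/d_HI = rate_NH₃/rate_HI = √(M_HI/M_NH₃) = √(127.91/17.03) = 2.741.
With d_NH₃ + d_HI = 1460 mm, d_HI = 1460/(1 + 2.741) = 390.3 mm.
d_NH₃ = 1460 − 390.3 = 1070 mm.

1070 mm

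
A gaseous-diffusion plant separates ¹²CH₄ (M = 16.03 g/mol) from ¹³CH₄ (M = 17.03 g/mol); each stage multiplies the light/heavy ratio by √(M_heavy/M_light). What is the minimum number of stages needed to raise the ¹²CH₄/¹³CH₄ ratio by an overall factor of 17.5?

95

With α = √(17.03/16.03) per stage, ln α = ½ ln(1.06238) = 0.03026.
Need α^N ≥ 17.5 ⇒ N ≥ ln(17.5) / ln α = 2.862 / 0.03026 = 94.60.
Rounding up, N = 95 stages.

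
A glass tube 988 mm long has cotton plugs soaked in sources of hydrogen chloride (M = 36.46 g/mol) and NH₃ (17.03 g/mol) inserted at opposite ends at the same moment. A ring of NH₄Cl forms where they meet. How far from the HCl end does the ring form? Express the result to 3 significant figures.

401 mm

Distances travelled in equal time are proportional to diffusion rates, so d_HCl/d_NH₃ = √(M_NH₃/M_HCl) = √(17.03/36.46) = 0.6834.
With d_HCl + d_NH₃ = 988 mm, d_NH₃ = 988/(1 + 0.6834) = 586.9 mm.
d_HCl = 988 − 586.9 = 401 mm.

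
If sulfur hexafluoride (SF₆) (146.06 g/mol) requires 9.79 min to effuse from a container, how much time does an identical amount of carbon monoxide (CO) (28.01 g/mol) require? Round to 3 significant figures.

From Graham's law, t_CO/t_SF₆ = √(M_CO/M_SF₆) = √(28.01/146.06) = √0.1918 = 0.4379.
So the time for CO is 9.79 × 0.4379 = 4.29 min.

4.29 min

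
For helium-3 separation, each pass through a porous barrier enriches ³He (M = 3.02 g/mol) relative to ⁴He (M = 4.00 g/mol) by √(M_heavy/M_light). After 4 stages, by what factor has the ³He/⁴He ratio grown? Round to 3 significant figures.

1.75

After 4 stages the ratio has grown by (√(4.00/3.02))^4 = (4.00/3.02)^(4/2).
= 1.32450^2 = 1.75.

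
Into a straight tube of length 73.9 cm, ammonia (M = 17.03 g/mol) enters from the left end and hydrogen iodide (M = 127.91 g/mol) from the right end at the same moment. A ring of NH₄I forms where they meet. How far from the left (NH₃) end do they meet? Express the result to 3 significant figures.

Graham's law gives d_NH₃/d_HI = rate_NH₃/rate_HI = √(M_HI/M_NH₃) = √(127.91/17.03) = 2.741.
With d_NH₃ + d_HI = 73.9 cm, d_HI = 73.9/(1 + 2.741) = 19.76 cm.
d_NH₃ = 73.9 − 19.76 = 54.1 cm.

54.1 cm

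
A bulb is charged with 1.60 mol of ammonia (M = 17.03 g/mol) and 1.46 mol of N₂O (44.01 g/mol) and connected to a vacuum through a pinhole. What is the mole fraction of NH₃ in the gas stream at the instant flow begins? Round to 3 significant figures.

0.638

The effusion rate of species i is ∝ p_i/√M_i ∝ n_i/√M_i.
x_NH₃(eff) = (n_NH₃/√M_NH₃) / (n_NH₃/√M_NH₃ + n_N₂O/√M_N₂O)
= (1.60/√17.03) / (1.60/√17.03 + 1.46/√44.01) = 0.3877/(0.3877 + 0.2201) = 0.638.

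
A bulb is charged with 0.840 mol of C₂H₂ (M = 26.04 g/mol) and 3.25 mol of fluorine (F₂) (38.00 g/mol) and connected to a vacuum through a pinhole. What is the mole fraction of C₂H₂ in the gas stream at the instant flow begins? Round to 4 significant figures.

Effusion rate of each component ∝ n_i/√M_i (partial pressure × 1/√M).
So x_C₂H₂ in the escaping gas = (n_C₂H₂/√M_C₂H₂) / Σ(n_i/√M_i)
= (0.840/√26.04) / (0.840/√26.04 + 3.25/√38.00) = 0.1646/(0.1646 + 0.5272) = 0.2379.

0.2379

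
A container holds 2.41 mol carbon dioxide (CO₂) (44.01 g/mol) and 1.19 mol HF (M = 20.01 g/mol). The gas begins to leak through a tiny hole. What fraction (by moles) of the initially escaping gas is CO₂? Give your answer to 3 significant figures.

The effusion rate of species i is ∝ p_i/√M_i ∝ n_i/√M_i.
x_CO₂(eff) = (n_CO₂/√M_CO₂) / (n_CO₂/√M_CO₂ + n_HF/√M_HF)
= (2.41/√44.01) / (2.41/√44.01 + 1.19/√20.01) = 0.3633/(0.3633 + 0.2660) = 0.577.

0.577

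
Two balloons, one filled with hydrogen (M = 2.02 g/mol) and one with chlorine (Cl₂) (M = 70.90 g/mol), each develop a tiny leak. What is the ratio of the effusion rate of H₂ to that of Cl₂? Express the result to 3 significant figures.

Graham's law gives rate_H₂/rate_Cl₂ = √(M_Cl₂/M_H₂) = √(70.90/2.02) = √35.10 = 5.92.

5.92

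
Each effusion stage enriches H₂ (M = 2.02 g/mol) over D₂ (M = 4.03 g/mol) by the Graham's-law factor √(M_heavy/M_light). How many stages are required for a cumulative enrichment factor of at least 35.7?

11

With α = √(4.03/2.02) per stage, ln α = ½ ln(1.99505) = 0.3453.
Need α^N ≥ 35.7 ⇒ N ≥ ln(35.7) / ln α = 3.575 / 0.3453 = 10.35.
Rounding up, N = 11 stages.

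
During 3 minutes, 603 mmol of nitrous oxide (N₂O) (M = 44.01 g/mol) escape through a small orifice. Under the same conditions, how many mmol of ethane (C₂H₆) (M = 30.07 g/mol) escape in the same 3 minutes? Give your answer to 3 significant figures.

By Graham's law, rate_C₂H₆/rate_N₂O = √(M_N₂O/M_C₂H₆) = √(44.01/30.07) = √1.464 = 1.210.
So the amount for C₂H₆ is 603 × 1.210 = 730 mmol.

730 mmol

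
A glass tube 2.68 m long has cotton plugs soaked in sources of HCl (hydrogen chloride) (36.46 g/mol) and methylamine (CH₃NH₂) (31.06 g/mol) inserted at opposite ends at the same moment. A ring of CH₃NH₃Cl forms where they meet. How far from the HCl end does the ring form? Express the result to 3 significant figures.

1.29 m

Distances travelled in equal time are proportional to diffusion rates, so d_HCl/d_CH₃NH₂ = √(M_CH₃NH₂/M_HCl) = √(31.06/36.46) = 0.9230.
With d_HCl + d_CH₃NH₂ = 2.68 m, d_CH₃NH₂ = 2.68/(1 + 0.9230) = 1.394 m.
d_HCl = 2.68 − 1.394 = 1.29 m.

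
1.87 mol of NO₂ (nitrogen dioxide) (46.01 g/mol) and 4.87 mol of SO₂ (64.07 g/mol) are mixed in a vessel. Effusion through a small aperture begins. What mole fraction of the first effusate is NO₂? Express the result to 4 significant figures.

0.3118

Each component's effusion rate ∝ (its partial pressure)·(1/√M) ∝ n_i/√M_i.
So x_NO₂ in the escaping gas = (n_NO₂/√M_NO₂) / Σ(n_i/√M_i)
= (1.87/√46.01) / (1.87/√46.01 + 4.87/√64.07) = 0.2757/(0.2757 + 0.6084) = 0.3118.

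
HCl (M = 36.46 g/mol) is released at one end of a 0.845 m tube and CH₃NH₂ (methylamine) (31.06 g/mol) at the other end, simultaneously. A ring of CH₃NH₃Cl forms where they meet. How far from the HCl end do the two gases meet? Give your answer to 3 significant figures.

0.406 m

The fronts meet when d_HCl + d_CH₃NH₂ = L with d_HCl/d_CH₃NH₂ = √(M_CH₃NH₂/M_HCl) (Graham's law). Here √(M_CH₃NH₂/M_HCl) = √(31.06/36.46) = 0.9230.
With d_HCl + d_CH₃NH₂ = 0.845 m, d_CH₃NH₂ = 0.845/(1 + 0.9230) = 0.4394 m.
d_HCl = 0.845 − 0.4394 = 0.406 m.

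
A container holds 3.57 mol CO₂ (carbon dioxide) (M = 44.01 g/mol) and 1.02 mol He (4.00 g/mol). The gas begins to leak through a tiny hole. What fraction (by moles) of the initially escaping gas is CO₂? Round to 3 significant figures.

0.513

Effusion rate of each component ∝ n_i/√M_i (partial pressure × 1/√M).
x_CO₂(eff) = (n_CO₂/√M_CO₂) / (n_CO₂/√M_CO₂ + n_He/√M_He)
= (3.57/√44.01) / (3.57/√44.01 + 1.02/√4.00) = 0.5381/(0.5381 + 0.5100) = 0.513.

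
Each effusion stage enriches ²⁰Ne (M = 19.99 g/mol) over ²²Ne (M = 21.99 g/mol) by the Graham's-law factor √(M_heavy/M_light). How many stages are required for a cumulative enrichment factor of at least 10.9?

Per stage α = (21.99/19.99)^(1/2) = 1.10005^0.5, giving ln α = 0.04768.
Need α^N ≥ 10.9 ⇒ N ≥ ln(10.9) / ln α = 2.389 / 0.04768 = 50.10.
Minimum whole number of stages: N = 51.

51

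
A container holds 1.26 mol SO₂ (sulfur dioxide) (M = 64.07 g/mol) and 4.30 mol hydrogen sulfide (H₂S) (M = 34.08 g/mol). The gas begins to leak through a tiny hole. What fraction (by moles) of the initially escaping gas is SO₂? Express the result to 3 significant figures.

0.176

Effusion rate of each component ∝ n_i/√M_i (partial pressure × 1/√M).
Mole fraction of SO₂ in the effusate = (n_SO₂/√M_SO₂) / (n_SO₂/√M_SO₂ + n_H₂S/√M_H₂S)
= (1.26/√64.07) / (1.26/√64.07 + 4.30/√34.08) = 0.1574/(0.1574 + 0.7366) = 0.176.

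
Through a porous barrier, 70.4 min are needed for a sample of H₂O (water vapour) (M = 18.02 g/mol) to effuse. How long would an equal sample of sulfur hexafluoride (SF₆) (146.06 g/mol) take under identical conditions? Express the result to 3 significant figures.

Since effusion rate ∝ 1/√M, t_SF₆/t_H₂O = √(M_SF₆/M_H₂O) = √(146.06/18.02) = √8.105 = 2.847.
So the time for SF₆ is 70.4 × 2.847 = 200 min.

200 min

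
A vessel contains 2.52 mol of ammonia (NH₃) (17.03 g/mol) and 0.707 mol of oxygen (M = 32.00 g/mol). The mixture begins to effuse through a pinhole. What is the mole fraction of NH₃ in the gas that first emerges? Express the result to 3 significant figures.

0.830

Rate_i ∝ x_i/√M_i (Graham's law weighted by mole fraction), so the effusate composition follows n_i/√M_i.
So x_NH₃ in the escaping gas = (n_NH₃/√M_NH₃) / Σ(n_i/√M_i)
= (2.52/√17.03) / (2.52/√17.03 + 0.707/√32.00) = 0.6107/(0.6107 + 0.1250) = 0.830.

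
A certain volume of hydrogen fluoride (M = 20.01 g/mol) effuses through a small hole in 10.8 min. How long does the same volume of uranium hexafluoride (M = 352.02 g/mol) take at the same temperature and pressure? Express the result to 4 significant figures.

Graham's law gives t_UF₆/t_HF = √(M_UF₆/M_HF) = √(352.02/20.01) = √17.59 = 4.194.
So the time for UF₆ is 10.8 × 4.194 = 45.30 min.

45.30 min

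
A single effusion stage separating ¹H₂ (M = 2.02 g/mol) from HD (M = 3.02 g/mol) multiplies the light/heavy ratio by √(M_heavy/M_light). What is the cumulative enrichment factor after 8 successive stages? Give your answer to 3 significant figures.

The single-stage factor is √(M_heavy/M_light), so 8 stages give [√(3.02/2.02)]^8 = (3.02/2.02)^(8/2).
= 1.49505^4 = 5.00.

5.00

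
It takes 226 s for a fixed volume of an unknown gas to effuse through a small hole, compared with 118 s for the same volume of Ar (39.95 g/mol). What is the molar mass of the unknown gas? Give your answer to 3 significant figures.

By Graham's law, t_X/t_Ar = √(M_X/M_Ar).
226/118 = 1.915 = √(M_X/39.95)
M_X = 39.95 × 1.915² = 39.95 × 3.668 = 147 g/mol

147 g/mol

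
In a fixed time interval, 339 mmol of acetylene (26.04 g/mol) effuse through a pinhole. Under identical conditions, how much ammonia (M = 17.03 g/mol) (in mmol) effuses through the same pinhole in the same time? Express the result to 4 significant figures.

Graham's law gives rate_NH₃/rate_C₂H₂ = √(M_C₂H₂/M_NH₃) = √(26.04/17.03) = √1.529 = 1.237.
So the amount for NH₃ is 339 × 1.237 = 419.2 mmol.

419.2 mmol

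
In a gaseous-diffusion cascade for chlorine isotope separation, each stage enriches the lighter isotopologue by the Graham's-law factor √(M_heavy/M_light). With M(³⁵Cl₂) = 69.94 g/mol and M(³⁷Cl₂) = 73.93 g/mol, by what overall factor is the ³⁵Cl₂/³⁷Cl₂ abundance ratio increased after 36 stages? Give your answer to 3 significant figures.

Overall factor = α^36 with α = √(73.93/69.94), i.e. (73.93/69.94)^(36/2).
= 1.05705^18 = 2.71.

2.71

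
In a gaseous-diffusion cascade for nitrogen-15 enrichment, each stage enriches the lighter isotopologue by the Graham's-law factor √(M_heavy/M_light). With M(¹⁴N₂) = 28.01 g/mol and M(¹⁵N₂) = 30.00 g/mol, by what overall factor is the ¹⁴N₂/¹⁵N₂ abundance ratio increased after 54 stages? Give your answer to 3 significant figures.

After 54 stages the ratio has grown by (√(30.00/28.01))^54 = (30.00/28.01)^(54/2).
= 1.07105^27 = 6.38.

6.38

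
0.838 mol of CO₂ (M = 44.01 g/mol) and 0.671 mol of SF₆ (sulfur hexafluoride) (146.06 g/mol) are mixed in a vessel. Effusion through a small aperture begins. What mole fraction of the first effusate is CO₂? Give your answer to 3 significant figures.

0.695

Effusion rate of each component ∝ n_i/√M_i (partial pressure × 1/√M).
Mole fraction of CO₂ in the effusate = (n_CO₂/√M_CO₂) / (n_CO₂/√M_CO₂ + n_SF₆/√M_SF₆)
= (0.838/√44.01) / (0.838/√44.01 + 0.671/√146.06) = 0.1263/(0.1263 + 0.05552) = 0.695.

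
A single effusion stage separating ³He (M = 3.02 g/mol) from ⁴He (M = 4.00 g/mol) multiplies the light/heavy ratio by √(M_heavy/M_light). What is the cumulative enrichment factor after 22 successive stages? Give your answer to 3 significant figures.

22.0

After 22 stages the ratio has grown by (√(4.00/3.02))^22 = (4.00/3.02)^(22/2).
= 1.32450^11 = 22.0.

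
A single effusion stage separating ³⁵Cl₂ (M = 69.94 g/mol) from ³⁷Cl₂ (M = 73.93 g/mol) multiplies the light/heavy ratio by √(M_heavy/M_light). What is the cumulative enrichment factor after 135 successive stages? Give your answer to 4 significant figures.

42.31

The single-stage factor is √(M_heavy/M_light), so 135 stages give [√(73.93/69.94)]^135 = (73.93/69.94)^(135/2).
= 1.05705^(135/2) = 42.31.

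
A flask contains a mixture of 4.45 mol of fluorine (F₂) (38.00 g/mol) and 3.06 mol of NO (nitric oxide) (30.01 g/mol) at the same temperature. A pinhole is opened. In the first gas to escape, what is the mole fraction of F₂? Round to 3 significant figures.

0.564

Rate_i ∝ x_i/√M_i (Graham's law weighted by mole fraction), so the effusate composition follows n_i/√M_i.
x_F₂(eff) = (n_F₂/√M_F₂) / (n_F₂/√M_F₂ + n_NO/√M_NO)
= (4.45/√38.00) / (4.45/√38.00 + 3.06/√30.01) = 0.7219/(0.7219 + 0.5586) = 0.564.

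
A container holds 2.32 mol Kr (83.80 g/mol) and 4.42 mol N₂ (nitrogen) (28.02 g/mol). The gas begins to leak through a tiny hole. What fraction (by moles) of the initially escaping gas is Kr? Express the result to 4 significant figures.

Rate_i ∝ x_i/√M_i (Graham's law weighted by mole fraction), so the effusate composition follows n_i/√M_i.
So x_Kr in the escaping gas = (n_Kr/√M_Kr) / Σ(n_i/√M_i)
= (2.32/√83.80) / (2.32/√83.80 + 4.42/√28.02) = 0.2534/(0.2534 + 0.8350) = 0.2328.

0.2328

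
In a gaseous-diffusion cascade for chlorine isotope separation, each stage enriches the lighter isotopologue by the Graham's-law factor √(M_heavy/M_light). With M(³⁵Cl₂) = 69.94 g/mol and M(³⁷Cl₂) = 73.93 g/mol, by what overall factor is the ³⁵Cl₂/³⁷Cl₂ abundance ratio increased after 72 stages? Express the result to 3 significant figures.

Each stage multiplies the ratio by α = √(73.93/69.94), so after 72 stages the overall factor is α^72 = (73.93/69.94)^(72/2).
= 1.05705^36 = 7.37.

7.37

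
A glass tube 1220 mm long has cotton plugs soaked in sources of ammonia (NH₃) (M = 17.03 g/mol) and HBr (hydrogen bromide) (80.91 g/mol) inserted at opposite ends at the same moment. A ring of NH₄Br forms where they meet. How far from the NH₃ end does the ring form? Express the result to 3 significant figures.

Distances travelled in equal time are proportional to diffusion rates, so d_NH₃/d_HBr = √(M_HBr/M_NH₃) = √(80.91/17.03) = 2.180.
With d_NH₃ + d_HBr = 1220 mm, d_HBr = 1220/(1 + 2.180) = 383.7 mm.
d_NH₃ = 1220 − 383.7 = 836 mm.

836 mm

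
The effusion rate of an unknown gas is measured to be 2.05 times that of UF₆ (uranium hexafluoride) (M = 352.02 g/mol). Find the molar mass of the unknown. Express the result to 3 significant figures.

Since effusion rate ∝ 1/√M, rate_X/rate_UF₆ = √(M_UF₆/M_X).
2.05 = √(352.02/M_X)
M_X = 352.02 / 2.05² = 352.02 / 4.202 = 83.8 g/mol

83.8 g/mol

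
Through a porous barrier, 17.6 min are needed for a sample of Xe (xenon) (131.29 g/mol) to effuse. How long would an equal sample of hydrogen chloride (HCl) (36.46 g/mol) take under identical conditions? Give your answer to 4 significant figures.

9.275 min

From Graham's law, t_HCl/t_Xe = √(M_HCl/M_Xe) = √(36.46/131.29) = √0.2777 = 0.5270.
So the time for HCl is 17.6 × 0.5270 = 9.275 min.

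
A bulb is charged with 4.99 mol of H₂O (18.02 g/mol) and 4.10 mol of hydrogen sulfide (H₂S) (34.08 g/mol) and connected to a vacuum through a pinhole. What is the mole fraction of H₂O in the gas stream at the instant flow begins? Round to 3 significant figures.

Effusion rate of each component ∝ n_i/√M_i (partial pressure × 1/√M).
So x_H₂O in the escaping gas = (n_H₂O/√M_H₂O) / Σ(n_i/√M_i)
= (4.99/√18.02) / (4.99/√18.02 + 4.10/√34.08) = 1.176/(1.176 + 0.7023) = 0.626.

0.626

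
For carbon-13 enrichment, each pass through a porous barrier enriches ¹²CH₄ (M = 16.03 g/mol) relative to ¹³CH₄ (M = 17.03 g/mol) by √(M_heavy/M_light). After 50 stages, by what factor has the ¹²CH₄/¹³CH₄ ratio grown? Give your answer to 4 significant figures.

4.540

Overall factor = α^50 with α = √(17.03/16.03), i.e. (17.03/16.03)^(50/2).
= 1.06238^25 = 4.540.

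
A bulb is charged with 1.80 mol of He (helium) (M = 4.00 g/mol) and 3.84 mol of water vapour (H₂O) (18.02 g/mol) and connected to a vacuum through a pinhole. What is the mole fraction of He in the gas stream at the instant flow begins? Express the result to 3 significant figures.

Effusion rate of each component ∝ n_i/√M_i (partial pressure × 1/√M).
Mole fraction of He in the effusate = (n_He/√M_He) / (n_He/√M_He + n_H₂O/√M_H₂O)
= (1.80/√4.00) / (1.80/√4.00 + 3.84/√18.02) = 0.9000/(0.9000 + 0.9046) = 0.499.

0.499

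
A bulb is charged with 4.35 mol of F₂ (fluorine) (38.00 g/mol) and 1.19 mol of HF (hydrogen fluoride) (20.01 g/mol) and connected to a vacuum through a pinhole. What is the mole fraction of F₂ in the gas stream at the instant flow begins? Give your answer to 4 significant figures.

0.7262

Rate_i ∝ x_i/√M_i (Graham's law weighted by mole fraction), so the effusate composition follows n_i/√M_i.
Mole fraction of F₂ in the effusate = (n_F₂/√M_F₂) / (n_F₂/√M_F₂ + n_HF/√M_HF)
= (4.35/√38.00) / (4.35/√38.00 + 1.19/√20.01) = 0.7057/(0.7057 + 0.2660) = 0.7262.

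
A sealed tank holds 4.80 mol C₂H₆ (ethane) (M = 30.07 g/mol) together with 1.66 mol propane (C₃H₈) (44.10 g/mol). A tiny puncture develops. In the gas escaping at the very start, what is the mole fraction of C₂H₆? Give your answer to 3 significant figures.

Rate_i ∝ x_i/√M_i (Graham's law weighted by mole fraction), so the effusate composition follows n_i/√M_i.
Mole fraction of C₂H₆ in the effusate = (n_C₂H₆/√M_C₂H₆) / (n_C₂H₆/√M_C₂H₆ + n_C₃H₈/√M_C₃H₈)
= (4.80/√30.07) / (4.80/√30.07 + 1.66/√44.10) = 0.8753/(0.8753 + 0.2500) = 0.778.

0.778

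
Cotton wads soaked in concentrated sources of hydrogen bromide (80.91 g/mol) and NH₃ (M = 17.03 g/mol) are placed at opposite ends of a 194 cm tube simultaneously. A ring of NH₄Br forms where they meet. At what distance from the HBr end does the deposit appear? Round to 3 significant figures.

61.0 cm

Distances travelled in equal time are proportional to diffusion rates, so d_HBr/d_NH₃ = √(M_NH₃/M_HBr) = √(17.03/80.91) = 0.4588.
With d_HBr + d_NH₃ = 194 cm, d_NH₃ = 194/(1 + 0.4588) = 133.0 cm.
d_HBr = 194 − 133.0 = 61.0 cm.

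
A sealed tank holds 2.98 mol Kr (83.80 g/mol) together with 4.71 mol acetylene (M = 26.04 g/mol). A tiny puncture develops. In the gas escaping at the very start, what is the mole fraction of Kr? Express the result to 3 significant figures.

Rate_i ∝ x_i/√M_i (Graham's law weighted by mole fraction), so the effusate composition follows n_i/√M_i.
So x_Kr in the escaping gas = (n_Kr/√M_Kr) / Σ(n_i/√M_i)
= (2.98/√83.80) / (2.98/√83.80 + 4.71/√26.04) = 0.3255/(0.3255 + 0.9230) = 0.261.

0.261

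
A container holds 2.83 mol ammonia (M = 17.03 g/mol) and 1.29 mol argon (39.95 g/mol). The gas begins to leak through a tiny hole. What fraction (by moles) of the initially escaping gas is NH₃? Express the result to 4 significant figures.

0.7706

The effusion rate of species i is ∝ p_i/√M_i ∝ n_i/√M_i.
Mole fraction of NH₃ in the effusate = (n_NH₃/√M_NH₃) / (n_NH₃/√M_NH₃ + n_Ar/√M_Ar)
= (2.83/√17.03) / (2.83/√17.03 + 1.29/√39.95) = 0.6858/(0.6858 + 0.2041) = 0.7706.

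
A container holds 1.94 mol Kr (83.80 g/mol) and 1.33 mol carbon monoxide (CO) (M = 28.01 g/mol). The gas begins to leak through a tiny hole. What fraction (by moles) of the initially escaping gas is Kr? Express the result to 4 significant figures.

Rate_i ∝ x_i/√M_i (Graham's law weighted by mole fraction), so the effusate composition follows n_i/√M_i.
So x_Kr in the escaping gas = (n_Kr/√M_Kr) / Σ(n_i/√M_i)
= (1.94/√83.80) / (1.94/√83.80 + 1.33/√28.01) = 0.2119/(0.2119 + 0.2513) = 0.4575.

0.4575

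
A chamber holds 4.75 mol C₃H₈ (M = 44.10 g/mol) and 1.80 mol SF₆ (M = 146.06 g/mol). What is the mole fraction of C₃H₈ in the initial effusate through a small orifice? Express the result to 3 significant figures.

0.828

Effusion rate of each component ∝ n_i/√M_i (partial pressure × 1/√M).
Mole fraction of C₃H₈ in the effusate = (n_C₃H₈/√M_C₃H₈) / (n_C₃H₈/√M_C₃H₈ + n_SF₆/√M_SF₆)
= (4.75/√44.10) / (4.75/√44.10 + 1.80/√146.06) = 0.7153/(0.7153 + 0.1489) = 0.828.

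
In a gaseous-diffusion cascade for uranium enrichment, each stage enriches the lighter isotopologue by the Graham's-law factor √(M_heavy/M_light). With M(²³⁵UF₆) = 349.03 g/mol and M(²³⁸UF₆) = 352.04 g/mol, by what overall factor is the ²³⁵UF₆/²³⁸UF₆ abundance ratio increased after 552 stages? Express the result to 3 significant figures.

The single-stage factor is √(M_heavy/M_light), so 552 stages give [√(352.04/349.03)]^552 = (352.04/349.03)^(552/2).
= 1.00862^276 = 10.7.

10.7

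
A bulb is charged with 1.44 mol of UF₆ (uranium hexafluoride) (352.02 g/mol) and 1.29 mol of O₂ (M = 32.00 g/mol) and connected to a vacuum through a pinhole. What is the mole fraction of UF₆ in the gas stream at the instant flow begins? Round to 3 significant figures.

Effusion rate of each component ∝ n_i/√M_i (partial pressure × 1/√M).
x_UF₆(eff) = (n_UF₆/√M_UF₆) / (n_UF₆/√M_UF₆ + n_O₂/√M_O₂)
= (1.44/√352.02) / (1.44/√352.02 + 1.29/√32.00) = 0.07675/(0.07675 + 0.2280) = 0.252.

0.252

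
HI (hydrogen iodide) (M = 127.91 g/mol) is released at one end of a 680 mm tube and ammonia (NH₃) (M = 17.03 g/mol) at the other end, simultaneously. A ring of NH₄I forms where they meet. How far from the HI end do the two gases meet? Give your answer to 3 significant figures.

182 mm

Distances travelled in equal time are proportional to diffusion rates, so d_HI/d_NH₃ = √(M_NH₃/M_HI) = √(17.03/127.91) = 0.3649.
With d_HI + d_NH₃ = 680 mm, d_NH₃ = 680/(1 + 0.3649) = 498.2 mm.
d_HI = 680 − 498.2 = 182 mm.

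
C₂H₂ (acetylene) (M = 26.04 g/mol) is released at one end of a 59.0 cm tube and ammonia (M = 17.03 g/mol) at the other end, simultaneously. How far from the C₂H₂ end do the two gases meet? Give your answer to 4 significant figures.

26.38 cm

The fronts meet when d_C₂H₂ + d_NH₃ = L with d_C₂H₂/d_NH₃ = √(M_NH₃/M_C₂H₂) (Graham's law). Here √(M_NH₃/M_C₂H₂) = √(17.03/26.04) = 0.8087.
With d_C₂H₂ + d_NH₃ = 59.0 cm, d_NH₃ = 59.0/(1 + 0.8087) = 32.62 cm.
d_C₂H₂ = 59.0 − 32.62 = 26.38 cm.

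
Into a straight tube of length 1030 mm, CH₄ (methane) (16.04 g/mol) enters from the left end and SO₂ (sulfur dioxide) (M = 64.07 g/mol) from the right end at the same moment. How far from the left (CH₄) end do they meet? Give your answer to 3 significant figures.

687 mm

Graham's law gives d_CH₄/d_SO₂ = rate_CH₄/rate_SO₂ = √(M_SO₂/M_CH₄) = √(64.07/16.04) = 1.999.
With d_CH₄ + d_SO₂ = 1030 mm, d_SO₂ = 1030/(1 + 1.999) = 343.5 mm.
d_CH₄ = 1030 − 343.5 = 687 mm.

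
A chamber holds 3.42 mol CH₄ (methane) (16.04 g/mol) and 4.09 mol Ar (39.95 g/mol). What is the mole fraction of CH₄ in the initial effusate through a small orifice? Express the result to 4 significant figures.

The effusion rate of species i is ∝ p_i/√M_i ∝ n_i/√M_i.
Mole fraction of CH₄ in the effusate = (n_CH₄/√M_CH₄) / (n_CH₄/√M_CH₄ + n_Ar/√M_Ar)
= (3.42/√16.04) / (3.42/√16.04 + 4.09/√39.95) = 0.8539/(0.8539 + 0.6471) = 0.5689.

0.5689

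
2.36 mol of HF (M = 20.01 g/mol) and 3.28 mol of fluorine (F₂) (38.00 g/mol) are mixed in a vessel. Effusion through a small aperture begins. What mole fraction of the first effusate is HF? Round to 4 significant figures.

0.4979

Effusion rate of each component ∝ n_i/√M_i (partial pressure × 1/√M).
So x_HF in the escaping gas = (n_HF/√M_HF) / Σ(n_i/√M_i)
= (2.36/√20.01) / (2.36/√20.01 + 3.28/√38.00) = 0.5276/(0.5276 + 0.5321) = 0.4979.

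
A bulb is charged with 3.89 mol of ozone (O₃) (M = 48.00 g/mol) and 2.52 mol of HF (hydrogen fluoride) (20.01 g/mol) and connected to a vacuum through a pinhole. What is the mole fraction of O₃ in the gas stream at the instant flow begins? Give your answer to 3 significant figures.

0.499

The effusion rate of species i is ∝ p_i/√M_i ∝ n_i/√M_i.
x_O₃(eff) = (n_O₃/√M_O₃) / (n_O₃/√M_O₃ + n_HF/√M_HF)
= (3.89/√48.00) / (3.89/√48.00 + 2.52/√20.01) = 0.5615/(0.5615 + 0.5633) = 0.499.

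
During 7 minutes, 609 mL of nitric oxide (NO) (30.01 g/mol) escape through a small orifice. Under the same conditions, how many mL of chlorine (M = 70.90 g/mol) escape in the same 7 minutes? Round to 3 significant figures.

From Graham's law, rate_Cl₂/rate_NO = √(M_NO/M_Cl₂) = √(30.01/70.90) = √0.4233 = 0.6506.
So the volume for Cl₂ is 609 × 0.6506 = 396 mL.

396 mL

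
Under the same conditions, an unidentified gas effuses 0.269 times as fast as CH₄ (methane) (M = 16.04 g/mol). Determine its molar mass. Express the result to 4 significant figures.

Graham's law gives rate_X/rate_CH₄ = √(M_CH₄/M_X).
0.269 = √(16.04/M_X)
M_X = 16.04 / 0.269² = 16.04 / 0.07236 = 221.7 g/mol

221.7 g/mol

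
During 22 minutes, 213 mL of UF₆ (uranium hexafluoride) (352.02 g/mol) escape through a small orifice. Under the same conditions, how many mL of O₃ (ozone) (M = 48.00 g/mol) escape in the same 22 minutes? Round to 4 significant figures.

576.8 mL

Graham's law gives rate_O₃/rate_UF₆ = √(M_UF₆/M_O₃) = √(352.02/48.00) = √7.334 = 2.708.
So the volume for O₃ is 213 × 2.708 = 576.8 mL.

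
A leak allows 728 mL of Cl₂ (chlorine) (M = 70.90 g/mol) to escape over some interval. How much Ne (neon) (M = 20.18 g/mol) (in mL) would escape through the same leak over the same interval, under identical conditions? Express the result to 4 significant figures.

1365 mL

Using Graham's law: rate_Ne/rate_Cl₂ = √(M_Cl₂/M_Ne) = √(70.90/20.18) = √3.513 = 1.874.
So the volume for Ne is 728 × 1.874 = 1365 mL.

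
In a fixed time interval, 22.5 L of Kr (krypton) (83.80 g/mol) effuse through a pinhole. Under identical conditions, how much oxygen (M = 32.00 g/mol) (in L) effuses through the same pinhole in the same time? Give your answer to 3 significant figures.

Using Graham's law: rate_O₂/rate_Kr = √(M_Kr/M_O₂) = √(83.80/32.00) = √2.619 = 1.618.
So the volume for O₂ is 22.5 × 1.618 = 36.4 L.

36.4 L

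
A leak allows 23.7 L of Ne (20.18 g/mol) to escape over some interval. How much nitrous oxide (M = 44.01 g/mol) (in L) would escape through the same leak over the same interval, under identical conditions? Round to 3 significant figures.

16.0 L

Since effusion rate ∝ 1/√M, rate_N₂O/rate_Ne = √(M_Ne/M_N₂O) = √(20.18/44.01) = √0.4585 = 0.6772.
So the volume for N₂O is 23.7 × 0.6772 = 16.0 L.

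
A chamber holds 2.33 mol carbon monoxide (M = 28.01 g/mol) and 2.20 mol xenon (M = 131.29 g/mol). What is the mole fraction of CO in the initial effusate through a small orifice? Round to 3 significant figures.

Each component's effusion rate ∝ (its partial pressure)·(1/√M) ∝ n_i/√M_i.
x_CO(eff) = (n_CO/√M_CO) / (n_CO/√M_CO + n_Xe/√M_Xe)
= (2.33/√28.01) / (2.33/√28.01 + 2.20/√131.29) = 0.4403/(0.4403 + 0.1920) = 0.696.

0.696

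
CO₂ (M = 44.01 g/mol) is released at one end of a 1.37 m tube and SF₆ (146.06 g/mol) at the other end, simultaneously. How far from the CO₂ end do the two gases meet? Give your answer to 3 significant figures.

In equal time, each gas travels a distance ∝ its rate ∝ 1/√M, so d_CO₂/d_SF₆ = √(M_SF₆/M_CO₂) = √(146.06/44.01) = 1.822.
With d_CO₂ + d_SF₆ = 1.37 m, d_SF₆ = 1.37/(1 + 1.822) = 0.4855 m.
d_CO₂ = 1.37 − 0.4855 = 0.884 m.

0.884 m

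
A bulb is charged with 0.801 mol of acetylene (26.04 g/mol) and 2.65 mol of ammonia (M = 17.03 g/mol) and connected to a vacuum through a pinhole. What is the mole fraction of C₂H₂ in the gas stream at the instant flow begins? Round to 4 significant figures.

0.1964

The effusion rate of species i is ∝ p_i/√M_i ∝ n_i/√M_i.
So x_C₂H₂ in the escaping gas = (n_C₂H₂/√M_C₂H₂) / Σ(n_i/√M_i)
= (0.801/√26.04) / (0.801/√26.04 + 2.65/√17.03) = 0.1570/(0.1570 + 0.6422) = 0.1964.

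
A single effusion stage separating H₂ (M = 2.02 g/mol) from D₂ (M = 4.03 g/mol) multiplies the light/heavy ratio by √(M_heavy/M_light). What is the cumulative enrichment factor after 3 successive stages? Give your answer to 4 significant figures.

After 3 stages the ratio has grown by (√(4.03/2.02))^3 = (4.03/2.02)^(3/2).
= 1.99505^(3/2) = 2.818.

2.818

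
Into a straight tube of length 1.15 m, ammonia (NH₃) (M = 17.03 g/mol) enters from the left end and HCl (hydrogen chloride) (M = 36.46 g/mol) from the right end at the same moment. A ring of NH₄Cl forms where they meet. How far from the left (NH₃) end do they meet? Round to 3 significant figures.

Distances travelled in equal time are proportional to diffusion rates, so d_NH₃/d_HCl = √(M_HCl/M_NH₃) = √(36.46/17.03) = 1.463.
With d_NH₃ + d_HCl = 1.15 m, d_HCl = 1.15/(1 + 1.463) = 0.4669 m.
d_NH₃ = 1.15 − 0.4669 = 0.683 m.

0.683 m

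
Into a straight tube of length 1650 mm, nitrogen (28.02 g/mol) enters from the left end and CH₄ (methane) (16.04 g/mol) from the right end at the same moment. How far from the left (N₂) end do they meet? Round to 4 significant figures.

710.7 mm

Distances travelled in equal time are proportional to diffusion rates, so d_N₂/d_CH₄ = √(M_CH₄/M_N₂) = √(16.04/28.02) = 0.7566.
With d_N₂ + d_CH₄ = 1650 mm, d_CH₄ = 1650/(1 + 0.7566) = 939.3 mm.
d_N₂ = 1650 − 939.3 = 710.7 mm.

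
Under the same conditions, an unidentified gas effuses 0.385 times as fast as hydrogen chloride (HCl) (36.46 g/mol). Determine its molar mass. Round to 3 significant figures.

246 g/mol

Using Graham's law: rate_X/rate_HCl = √(M_HCl/M_X).
0.385 = √(36.46/M_X)
M_X = 36.46 / 0.385² = 36.46 / 0.1482 = 246 g/mol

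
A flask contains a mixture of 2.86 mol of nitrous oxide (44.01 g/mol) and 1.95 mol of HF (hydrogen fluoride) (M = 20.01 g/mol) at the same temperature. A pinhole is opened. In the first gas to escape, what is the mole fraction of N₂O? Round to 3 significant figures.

The effusion rate of species i is ∝ p_i/√M_i ∝ n_i/√M_i.
Mole fraction of N₂O in the effusate = (n_N₂O/√M_N₂O) / (n_N₂O/√M_N₂O + n_HF/√M_HF)
= (2.86/√44.01) / (2.86/√44.01 + 1.95/√20.01) = 0.4311/(0.4311 + 0.4359) = 0.497.

0.497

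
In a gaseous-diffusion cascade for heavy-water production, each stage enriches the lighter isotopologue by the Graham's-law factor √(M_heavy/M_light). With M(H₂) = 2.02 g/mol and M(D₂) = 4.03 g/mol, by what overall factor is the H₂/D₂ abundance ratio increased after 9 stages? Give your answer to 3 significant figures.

22.4

After 9 stages the ratio has grown by (√(4.03/2.02))^9 = (4.03/2.02)^(9/2).
= 1.99505^(9/2) = 22.4.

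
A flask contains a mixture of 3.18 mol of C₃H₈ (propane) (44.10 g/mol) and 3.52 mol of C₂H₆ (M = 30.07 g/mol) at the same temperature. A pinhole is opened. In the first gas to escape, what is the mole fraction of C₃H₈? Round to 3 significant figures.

Each component's effusion rate ∝ (its partial pressure)·(1/√M) ∝ n_i/√M_i.
So x_C₃H₈ in the escaping gas = (n_C₃H₈/√M_C₃H₈) / Σ(n_i/√M_i)
= (3.18/√44.10) / (3.18/√44.10 + 3.52/√30.07) = 0.4789/(0.4789 + 0.6419) = 0.427.

0.427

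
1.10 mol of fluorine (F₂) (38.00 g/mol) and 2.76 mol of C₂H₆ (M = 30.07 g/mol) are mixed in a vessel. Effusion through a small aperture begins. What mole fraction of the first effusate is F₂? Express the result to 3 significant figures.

0.262

Each component's effusion rate ∝ (its partial pressure)·(1/√M) ∝ n_i/√M_i.
Mole fraction of F₂ in the effusate = (n_F₂/√M_F₂) / (n_F₂/√M_F₂ + n_C₂H₆/√M_C₂H₆)
= (1.10/√38.00) / (1.10/√38.00 + 2.76/√30.07) = 0.1784/(0.1784 + 0.5033) = 0.262.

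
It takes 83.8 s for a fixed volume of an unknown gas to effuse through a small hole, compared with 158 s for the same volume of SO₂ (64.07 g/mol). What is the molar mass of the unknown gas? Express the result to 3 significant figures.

Graham's law gives t_X/t_SO₂ = √(M_X/M_SO₂).
83.8/158 = 0.5304 = √(M_X/64.07)
M_X = 64.07 × 0.5304² = 64.07 × 0.2813 = 18.0 g/mol

18.0 g/mol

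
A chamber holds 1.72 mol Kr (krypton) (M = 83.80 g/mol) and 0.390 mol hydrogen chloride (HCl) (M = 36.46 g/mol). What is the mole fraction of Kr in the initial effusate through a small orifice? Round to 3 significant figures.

Rate_i ∝ x_i/√M_i (Graham's law weighted by mole fraction), so the effusate composition follows n_i/√M_i.
Mole fraction of Kr in the effusate = (n_Kr/√M_Kr) / (n_Kr/√M_Kr + n_HCl/√M_HCl)
= (1.72/√83.80) / (1.72/√83.80 + 0.390/√36.46) = 0.1879/(0.1879 + 0.06459) = 0.744.

0.744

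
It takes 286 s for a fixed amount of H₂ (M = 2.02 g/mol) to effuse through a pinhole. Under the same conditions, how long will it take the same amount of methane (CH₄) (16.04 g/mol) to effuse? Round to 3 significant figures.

Since effusion rate ∝ 1/√M, t_CH₄/t_H₂ = √(M_CH₄/M_H₂) = √(16.04/2.02) = √7.941 = 2.818.
So the time for CH₄ is 286 × 2.818 = 806 s.

806 s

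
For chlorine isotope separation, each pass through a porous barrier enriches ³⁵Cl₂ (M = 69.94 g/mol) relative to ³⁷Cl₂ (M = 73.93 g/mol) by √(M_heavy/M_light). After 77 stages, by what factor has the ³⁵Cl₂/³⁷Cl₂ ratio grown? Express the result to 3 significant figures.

Each stage multiplies the ratio by α = √(73.93/69.94), so after 77 stages the overall factor is α^77 = (73.93/69.94)^(77/2).
= 1.05705^(77/2) = 8.47.

8.47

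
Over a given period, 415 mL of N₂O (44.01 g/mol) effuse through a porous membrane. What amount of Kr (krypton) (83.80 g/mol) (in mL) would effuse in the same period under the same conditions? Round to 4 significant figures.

300.7 mL

From Graham's law, rate_Kr/rate_N₂O = √(M_N₂O/M_Kr) = √(44.01/83.80) = √0.5252 = 0.7247.
So the volume for Kr is 415 × 0.7247 = 300.7 mL.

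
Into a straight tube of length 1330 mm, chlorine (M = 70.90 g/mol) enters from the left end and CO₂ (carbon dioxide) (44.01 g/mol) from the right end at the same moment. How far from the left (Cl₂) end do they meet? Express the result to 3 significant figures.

586 mm

Distances travelled in equal time are proportional to diffusion rates, so d_Cl₂/d_CO₂ = √(M_CO₂/M_Cl₂) = √(44.01/70.90) = 0.7879.
With d_Cl₂ + d_CO₂ = 1330 mm, d_CO₂ = 1330/(1 + 0.7879) = 743.9 mm.
d_Cl₂ = 1330 − 743.9 = 586 mm.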